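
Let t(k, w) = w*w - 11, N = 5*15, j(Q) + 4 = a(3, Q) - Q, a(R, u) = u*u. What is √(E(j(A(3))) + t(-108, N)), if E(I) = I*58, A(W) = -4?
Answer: √6542 ≈ 80.883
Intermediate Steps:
a(R, u) = u²
j(Q) = -4 + Q² - Q (j(Q) = -4 + (Q² - Q) = -4 + Q² - Q)
E(I) = 58*I
N = 75
t(k, w) = -11 + w² (t(k, w) = w² - 11 = -11 + w²)
√(E(j(A(3))) + t(-108, N)) = √(58*(-4 + (-4)² - 1*(-4)) + (-11 + 75²)) = √(58*(-4 + 16 + 4) + (-11 + 5625)) = √(58*16 + 5614) = √(928 + 5614) = √6542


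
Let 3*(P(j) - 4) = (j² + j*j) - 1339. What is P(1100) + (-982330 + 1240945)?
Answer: 3194518/3 ≈ 1.0648e+6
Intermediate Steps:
P(j) = -1327/3 + 2*j²/3 (P(j) = 4 + ((j² + j*j) - 1339)/3 = 4 + ((j² + j²) - 1339)/3 = 4 + (2*j² - 1339)/3 = 4 + (-1339 + 2*j²)/3 = 4 + (-1339/3 + 2*j²/3) = -1327/3 + 2*j²/3)
P(1100) + (-982330 + 1240945) = (-1327/3 + (⅔)*1100²) + (-982330 + 1240945) = (-1327/3 + (⅔)*1210000) + 258615 = (-1327/3 + 2420000/3) + 258615 = 2418673/3 + 258615 = 3194518/3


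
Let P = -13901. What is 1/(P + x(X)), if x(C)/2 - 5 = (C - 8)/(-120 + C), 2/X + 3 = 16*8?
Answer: -7499/104167611 ≈ -7.1990e-5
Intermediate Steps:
X = 2/125 (X = 2/(-3 + 16*8) = 2/(-3 + 128) = 2/125 ≈ 0.016000)
x(C) = 10 + 2*(-8 + C)/(-120 + C) (x(C) = 10 + 2*((C - 8)/(-120 + C)) = 10 + 2*((-8 + C)/(-120 + C)) = 10 + 2*(-8 + C)/(-120 + C))
1/(P + x(X)) = 1/(-13901 + 4*(-304 + 3*(2/125))/(-120 + 2/125)) = 1/(-13901 + 4*(-304 + 6/125)/(-14998/125)) = 1/(-13901 + 4*(-125/14998)*(-37994/125)) = 1/(-13901 + 75988/7499) = 1/(-104167611/7499) = -7499/104167611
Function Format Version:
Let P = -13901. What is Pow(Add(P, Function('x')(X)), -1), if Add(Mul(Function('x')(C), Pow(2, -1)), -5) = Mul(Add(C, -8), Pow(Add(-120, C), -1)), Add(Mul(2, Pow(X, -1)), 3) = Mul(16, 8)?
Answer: Rational(-7499, 104167611) ≈ -7.1990e-5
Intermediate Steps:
X = Rational(2, 125) (X = Mul(2, Pow(Add(-3, Mul(16, 8)), -1)) = Mul(2, Pow(Add(-3, 128), -1)) = Mul(2, Pow(125, -1)) = Mul(2, Rational(1, 125)) = Rational(2, 125) ≈ 0.016000)
Function('x')(C) = Add(10, Mul(2, Pow(Add(-120, C), -1), Add(-8, C))) (Function('x')(C) = Add(10, Mul(2, Mul(Add(C, -8), Pow(Add(-120, C), -1)))) = Add(10, Mul(2, Mul(Add(-8, C), Pow(Add(-120, C), -1)))) = Add(10, Mul(2, Mul(Pow(Add(-120, C), -1), Add(-8, C)))) = Add(10, Mul(2, Pow(Add(-120, C), -1), Add(-8, C))))
Pow(Add(P, Function('x')(X)), -1) = Pow(Add(-13901, Mul(4, Pow(Add(-120, Rational(2, 125)), -1), Add(-304, Mul(3, Rational(2, 125))))), -1) = Pow(Add(-13901, Mul(4, Pow(Rational(-14998, 125), -1), Add(-304, Rational(6, 125)))), -1) = Pow(Add(-13901, Mul(4, Rational(-125, 14998), Rational(-37994, 125))), -1) = Pow(Add(-13901, Rational(75988, 7499)), -1) = Pow(Rational(-104167611, 7499), -1) = Rational(-7499, 104167611)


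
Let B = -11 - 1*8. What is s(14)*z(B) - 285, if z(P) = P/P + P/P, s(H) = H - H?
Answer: -285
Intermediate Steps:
B = -19 (B = -11 - 8 = -19)
s(H) = 0
z(P) = 2 (z(P) = 1 + 1 = 2)
s(14)*z(B) - 285 = 0*2 - 285 = 0 - 285 = -285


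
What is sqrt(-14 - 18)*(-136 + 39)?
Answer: -388*I*sqrt(2) ≈ -548.71*I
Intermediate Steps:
sqrt(-14 - 18)*(-136 + 39) = sqrt(-32)*(-97) = (4*I*sqrt(2))*(-97) = -388*I*sqrt(2)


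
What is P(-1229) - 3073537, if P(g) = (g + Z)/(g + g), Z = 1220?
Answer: -7554753937/2458 ≈ -3.0735e+6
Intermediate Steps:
P(g) = (1220 + g)/(2*g) (P(g) = (g + 1220)/(g + g) = (1220 + g)/((2*g)) = (1220 + g)*(1/(2*g)) = (1220 + g)/(2*g))
P(-1229) - 3073537 = (1/2)*(1220 - 1229)/(-1229) - 3073537 = (1/2)*(-1/1229)*(-9) - 3073537 = 9/2458 - 3073537 = -7554753937/2458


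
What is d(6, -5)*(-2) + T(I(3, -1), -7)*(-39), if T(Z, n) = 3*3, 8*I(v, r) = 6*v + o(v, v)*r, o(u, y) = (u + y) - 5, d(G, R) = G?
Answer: -363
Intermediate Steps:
o(u, y) = -5 + u + y
I(v, r) = 3*v/4 + r*(-5 + 2*v)/8 (I(v, r) = (6*v + (-5 + v + v)*r)/8 = (6*v + (-5 + 2*v)*r)/8 = (6*v + r*(-5 + 2*v))/8 = 3*v/4 + r*(-5 + 2*v)/8)
T(Z, n) = 9
d(6, -5)*(-2) + T(I(3, -1), -7)*(-39) = 6*(-2) + 9*(-39) = -12 - 351 = -363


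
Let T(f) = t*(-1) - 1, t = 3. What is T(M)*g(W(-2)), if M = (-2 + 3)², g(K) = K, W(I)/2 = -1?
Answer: 8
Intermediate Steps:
W(I) = -2 (W(I) = 2*(-1) = -2)
M = 1 (M = 1² = 1)
T(f) = -4 (T(f) = 3*(-1) - 1 = -3 - 1 = -4)
T(M)*g(W(-2)) = -4*(-2) = 8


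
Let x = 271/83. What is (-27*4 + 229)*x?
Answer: 32791/83 ≈ 395.07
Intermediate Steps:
x = 271/83 (x = 271*(1/83) = 271/83 ≈ 3.2651)
(-27*4 + 229)*x = (-27*4 + 229)*(271/83) = (-108 + 229)*(271/83) = 121*(271/83) = 32791/83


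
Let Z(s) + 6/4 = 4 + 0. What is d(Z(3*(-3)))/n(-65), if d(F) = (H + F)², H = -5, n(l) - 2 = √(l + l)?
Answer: 25/268 - 25*I*√130/536 ≈ 0.093284 - 0.5318*I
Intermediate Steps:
n(l) = 2 + √2*√l (n(l) = 2 + √(l + l) = 2 + √(2*l) = 2 + √2*√l)
Z(s) = 5/2 (Z(s) = -3/2 + (4 + 0) = -3/2 + 4 = 5/2)
d(F) = (-5 + F)²
d(Z(3*(-3)))/n(-65) = (-5 + 5/2)²/(2 + √2*√(-65)) = (-5/2)²/(2 + √2*(I*√65)) = 25/(4*(2 + I*√130))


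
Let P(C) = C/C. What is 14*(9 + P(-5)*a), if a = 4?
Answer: 182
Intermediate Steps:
P(C) = 1
14*(9 + P(-5)*a) = 14*(9 + 1*4) = 14*(9 + 4) = 14*13 = 182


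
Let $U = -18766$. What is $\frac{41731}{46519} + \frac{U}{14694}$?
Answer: $- \frac{129890120}{341775093} \approx -0.38005$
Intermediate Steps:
$\frac{41731}{46519} + \frac{U}{14694} = \frac{41731}{46519} - \frac{18766}{14694} = 41731 \cdot \frac{1}{46519} - \frac{9383}{7347} = \frac{41731}{46519} - \frac{9383}{7347} = - \frac{129890120}{341775093}$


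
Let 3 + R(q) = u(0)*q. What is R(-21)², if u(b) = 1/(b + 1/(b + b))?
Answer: 9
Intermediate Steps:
u(b) = 1/(b + 1/(2*b))
R(q) = -3 (R(q) = -3 + (2*0/(1 + 2*0²))*q = -3 + (2*0/(1 + 2*0))*q = -3 + (2*0/(1 + 0))*q = -3 + (2*0/1)*q = -3 + (2*0*1)*q = -3 + 0*q = -3 + 0 = -3)
R(-21)² = (-3)² = 9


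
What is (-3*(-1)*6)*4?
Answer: 72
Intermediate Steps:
(-3*(-1)*6)*4 = (3*6)*4 = 18*4 = 72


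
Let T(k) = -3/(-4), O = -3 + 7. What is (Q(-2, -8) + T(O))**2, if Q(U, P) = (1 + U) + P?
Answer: 1089/16 ≈ 68.063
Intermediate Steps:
O = 4
Q(U, P) = 1 + P + U
T(k) = 3/4 (T(k) = -3*(-1/4) = 3/4)
(Q(-2, -8) + T(O))**2 = ((1 - 8 - 2) + 3/4)**2 = (-9 + 3/4)**2 = (-33/4)**2 = 1089/16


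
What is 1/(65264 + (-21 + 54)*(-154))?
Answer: 1/60182 ≈ 1.6616e-5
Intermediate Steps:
1/(65264 + (-21 + 54)*(-154)) = 1/(65264 + 33*(-154)) = 1/(65264 - 5082) = 1/60182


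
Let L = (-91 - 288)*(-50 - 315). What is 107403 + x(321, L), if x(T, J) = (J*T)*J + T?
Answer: 6142839791949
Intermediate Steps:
L = 138335 (L = -379*(-365) = 138335)
x(T, J) = T + T*J**2 (x(T, J) = T*J**2 + T = T + T*J**2)
107403 + x(321, L) = 107403 + 321*(1 + 138335**2) = 107403 + 321*(1 + 19136572225) = 107403 + 321*19136572226 = 107403 + 6142839684546 = 6142839791949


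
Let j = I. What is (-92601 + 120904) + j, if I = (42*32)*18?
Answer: 52495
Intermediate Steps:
I = 24192 (I = 1344*18 = 24192)
j = 24192
(-92601 + 120904) + j = (-92601 + 120904) + 24192 = 28303 + 24192 = 52495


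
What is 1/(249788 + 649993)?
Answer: 1/899781 ≈ 1.1114e-6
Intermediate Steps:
1/(249788 + 649993) = 1/899781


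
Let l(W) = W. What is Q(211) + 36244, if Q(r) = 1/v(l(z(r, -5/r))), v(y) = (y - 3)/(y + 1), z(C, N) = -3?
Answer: 108733/3 ≈ 36244.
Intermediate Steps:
v(y) = (-3 + y)/(1 + y)
Q(r) = ⅓ (Q(r) = 1/((-3 - 3)/(1 - 3)) = 1/(-6/(-2)) = 1/(-½*(-6)) = 1/3 = ⅓)
Q(211) + 36244 = ⅓ + 36244 = 108733/3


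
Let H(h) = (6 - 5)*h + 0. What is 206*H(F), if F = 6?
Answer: 1236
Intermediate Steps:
H(h) = h (H(h) = 1*h + 0 = h + 0 = h)
206*H(F) = 206*6 = 1236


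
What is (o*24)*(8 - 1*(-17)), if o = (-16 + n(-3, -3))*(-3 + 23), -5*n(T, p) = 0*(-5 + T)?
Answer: -192000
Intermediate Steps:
n(T, p) = 0 (n(T, p) = -0*(-5 + T) = -⅕*0 = 0)
o = -320 (o = (-16 + 0)*(-3 + 23) = -16*20 = -320)
(o*24)*(8 - 1*(-17)) = (-320*24)*(8 - 1*(-17)) = -7680*(8 + 17) = -7680*25 = -192000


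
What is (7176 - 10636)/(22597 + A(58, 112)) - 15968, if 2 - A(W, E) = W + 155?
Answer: -178731554/11193 ≈ -15968.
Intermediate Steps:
A(W, E) = -153 - W (A(W, E) = 2 - (W + 155) = 2 - (155 + W) = 2 + (-155 - W) = -153 - W)
(7176 - 10636)/(22597 + A(58, 112)) - 15968 = (7176 - 10636)/(22597 + (-153 - 1*58)) - 15968 = -3460/(22597 + (-153 - 58)) - 15968 = -3460/(22597 - 211) - 15968 = -3460/22386 - 15968 = -3460*1/22386 - 15968 = -1730/11193 - 15968 = -178731554/11193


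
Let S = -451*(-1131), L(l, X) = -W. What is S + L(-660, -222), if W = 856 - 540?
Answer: 509765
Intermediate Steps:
W = 316
L(l, X) = -316 (L(l, X) = -1*316 = -316)
S = 510081
S + L(-660, -222) = 510081 - 316 = 509765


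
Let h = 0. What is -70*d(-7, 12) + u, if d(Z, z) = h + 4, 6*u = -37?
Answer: -1717/6 ≈ -286.17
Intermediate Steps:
u = -37/6 (u = (⅙)*(-37) = -37/6 ≈ -6.1667)
d(Z, z) = 4 (d(Z, z) = 0 + 4 = 4)
-70*d(-7, 12) + u = -70*4 - 37/6 = -280 - 37/6 = -1717/6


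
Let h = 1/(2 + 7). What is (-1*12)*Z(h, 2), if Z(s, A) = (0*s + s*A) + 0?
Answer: -8/3 ≈ -2.6667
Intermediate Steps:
h = ⅑ (h = 1/9 = ⅑ ≈ 0.11111)
Z(s, A) = A*s (Z(s, A) = (0 + A*s) + 0 = A*s + 0 = A*s)
(-1*12)*Z(h, 2) = (-1*12)*(2*(⅑)) = -12*2/9 = -8/3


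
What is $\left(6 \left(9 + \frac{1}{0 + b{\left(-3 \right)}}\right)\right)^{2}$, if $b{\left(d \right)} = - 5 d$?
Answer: $\frac{73984}{25} \approx 2959.4$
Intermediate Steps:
$\left(6 \left(9 + \frac{1}{0 + b{\left(-3 \right)}}\right)\right)^{2} = \left(6 \left(9 + \frac{1}{0 - -15}\right)\right)^{2} = \left(6 \left(9 + \frac{1}{0 + 15}\right)\right)^{2} = \left(6 \left(9 + \frac{1}{15}\right)\right)^{2} = \left(6 \cdot \frac{136}{15}\right)^{2} = \left(\frac{272}{5}\right)^{2} = \frac{73984}{25}$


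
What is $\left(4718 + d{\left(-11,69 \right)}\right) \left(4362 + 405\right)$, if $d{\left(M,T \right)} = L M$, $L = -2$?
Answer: $22595580$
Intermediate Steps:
$d{\left(M,T \right)} = - 2 M$
$\left(4718 + d{\left(-11,69 \right)}\right) \left(4362 + 405\right) = \left(4718 - -22\right) \left(4362 + 405\right) = \left(4718 + 22\right) 4767 = 4740 \cdot 4767 = 22595580$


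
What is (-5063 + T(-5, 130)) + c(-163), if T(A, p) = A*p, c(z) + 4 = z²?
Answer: 20852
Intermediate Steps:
c(z) = -4 + z²
(-5063 + T(-5, 130)) + c(-163) = (-5063 - 5*130) + (-4 + (-163)²) = (-5063 - 650) + (-4 + 26569) = -5713 + 26565 = 20852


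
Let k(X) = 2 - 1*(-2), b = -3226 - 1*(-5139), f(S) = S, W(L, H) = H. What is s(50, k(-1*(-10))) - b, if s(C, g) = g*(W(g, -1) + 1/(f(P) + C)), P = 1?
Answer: -97763/51 ≈ -1916.9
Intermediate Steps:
b = 1913 (b = -3226 + 5139 = 1913)
k(X) = 4 (k(X) = 2 + 2 = 4)
s(C, g) = g*(-1 + 1/(1 + C))
s(50, k(-1*(-10))) - b = -1*50*4/(1 + 50) - 1*1913 = -1*50*4/51 - 1913 = -1*50*4*1/51 - 1913 = -200/51 - 1913 = -97763/51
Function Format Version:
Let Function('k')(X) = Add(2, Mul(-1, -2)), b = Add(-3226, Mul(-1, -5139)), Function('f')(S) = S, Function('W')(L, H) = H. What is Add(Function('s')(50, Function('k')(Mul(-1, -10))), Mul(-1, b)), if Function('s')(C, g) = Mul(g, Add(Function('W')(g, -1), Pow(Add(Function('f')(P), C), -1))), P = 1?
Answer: Rational(-97763, 51) ≈ -1916.9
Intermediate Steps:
b = 1913 (b = Add(-3226, 5139) = 1913)
Function('k')(X) = 4 (Function('k')(X) = Add(2, 2) = 4)
Function('s')(C, g) = Mul(g, Add(-1, Pow(Add(1, C), -1)))
Add(Function('s')(50, Function('k')(Mul(-1, -10))), Mul(-1, b)) = Add(Mul(-1, 50, 4, Pow(Add(1, 50), -1)), Mul(-1, 1913)) = Add(Mul(-1, 50, 4, Pow(51, -1)), -1913) = Add(Mul(-1, 50, 4, Rational(1, 51)), -1913) = Add(Rational(-200, 51), -1913) = Rational(-97763, 51)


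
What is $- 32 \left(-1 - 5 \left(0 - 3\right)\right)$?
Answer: $-448$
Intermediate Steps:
$- 32 \left(-1 - 5 \left(0 - 3\right)\right) = - 32 \left(-1 - -15\right) = - 32 \left(-1 + 15\right) = \left(-32\right) 14 = -448$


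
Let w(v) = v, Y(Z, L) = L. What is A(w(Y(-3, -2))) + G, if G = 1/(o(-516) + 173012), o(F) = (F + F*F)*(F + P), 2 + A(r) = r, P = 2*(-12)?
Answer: -573306353/143326588 ≈ -4.0000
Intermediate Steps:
P = -24
A(r) = -2 + r
o(F) = (-24 + F)*(F + F**2) (o(F) = (F + F*F)*(F - 24) = (F + F**2)*(-24 + F) = (-24 + F)*(F + F**2))
G = -1/143326588 (G = 1/(-516*(-24 + (-516)**2 - 23*(-516)) + 173012) = 1/(-516*(-24 + 266256 + 11868) + 173012) = 1/(-516*278100 + 173012) = 1/(-143499600 + 173012) = 1/(-143326588) = -1/143326588 ≈ -6.9771e-9)
A(w(Y(-3, -2))) + G = (-2 - 2) - 1/143326588 = -4 - 1/143326588 = -573306353/143326588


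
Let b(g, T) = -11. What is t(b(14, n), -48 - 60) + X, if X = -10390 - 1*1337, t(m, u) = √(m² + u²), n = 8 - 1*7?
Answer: -11727 + √11785 ≈ -11618.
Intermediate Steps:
n = 1 (n = 8 - 7 = 1)
X = -11727 (X = -10390 - 1337 = -11727)
t(b(14, n), -48 - 60) + X = √((-11)² + (-48 - 60)²) - 11727 = √(121 + (-108)²) - 11727 = √(121 + 11664) - 11727 = √11785 - 11727 = -11727 + √11785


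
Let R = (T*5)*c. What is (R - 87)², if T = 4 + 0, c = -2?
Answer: 16129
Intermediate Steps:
T = 4
R = -40 (R = (4*5)*(-2) = 20*(-2) = -40)
(R - 87)² = (-40 - 87)² = (-127)² = 16129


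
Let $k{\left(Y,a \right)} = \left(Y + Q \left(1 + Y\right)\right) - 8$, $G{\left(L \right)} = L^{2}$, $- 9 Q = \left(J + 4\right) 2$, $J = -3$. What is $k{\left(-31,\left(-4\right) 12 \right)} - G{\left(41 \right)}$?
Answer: $- \frac{5140}{3} \approx -1713.3$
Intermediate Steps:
$Q = - \frac{2}{9}$ ($Q = - \frac{\left(-3 + 4\right) 2}{9} = - \frac{1 \cdot 2}{9} = \left(- \frac{1}{9}\right) 2 = - \frac{2}{9} \approx -0.22222$)
$k{\left(Y,a \right)} = - \frac{74}{9} + \frac{7 Y}{9}$ ($k{\left(Y,a \right)} = \left(Y - \frac{2 \left(1 + Y\right)}{9}\right) - 8 = \left(Y - \left(\frac{2}{9} + \frac{2 Y}{9}\right)\right) - 8 = \left(- \frac{2}{9} + \frac{7 Y}{9}\right) - 8 = - \frac{74}{9} + \frac{7 Y}{9}$)
$k{\left(-31,\left(-4\right) 12 \right)} - G{\left(41 \right)} = \left(- \frac{74}{9} + \frac{7}{9} \left(-31\right)\right) - 41^{2} = \left(- \frac{74}{9} - \frac{217}{9}\right) - 1681 = - \frac{97}{3} - 1681 = - \frac{5140}{3}$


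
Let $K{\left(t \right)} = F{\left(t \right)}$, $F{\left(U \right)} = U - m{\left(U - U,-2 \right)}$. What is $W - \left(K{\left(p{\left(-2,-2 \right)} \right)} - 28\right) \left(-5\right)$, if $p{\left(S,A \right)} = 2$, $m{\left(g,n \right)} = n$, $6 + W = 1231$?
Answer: $1105$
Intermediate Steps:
$W = 1225$ ($W = -6 + 1231 = 1225$)
$F{\left(U \right)} = 2 + U$ ($F{\left(U \right)} = U - -2 = U + 2 = 2 + U$)
$K{\left(t \right)} = 2 + t$
$W - \left(K{\left(p{\left(-2,-2 \right)} \right)} - 28\right) \left(-5\right) = 1225 - \left(\left(2 + 2\right) - 28\right) \left(-5\right) = 1225 - \left(4 - 28\right) \left(-5\right) = 1225 - \left(-24\right) \left(-5\right) = 1225 - 120 = 1105$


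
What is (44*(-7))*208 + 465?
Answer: -63599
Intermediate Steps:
(44*(-7))*208 + 465 = -308*208 + 465 = -64064 + 465 = -63599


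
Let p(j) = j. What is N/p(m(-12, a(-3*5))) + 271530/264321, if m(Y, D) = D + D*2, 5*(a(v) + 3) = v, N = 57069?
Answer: -186168489/58738 ≈ -3169.5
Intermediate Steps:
a(v) = -3 + v/5
m(Y, D) = 3*D (m(Y, D) = D + 2*D = 3*D)
N/p(m(-12, a(-3*5))) + 271530/264321 = 57069/((3*(-3 + (-3*5)/5))) + 271530/264321 = 57069/((3*(-3 + (⅕)*(-15)))) + 271530*(1/264321) = 57069/((3*(-3 - 3))) + 30170/29369 = 57069/((3*(-6))) + 30170/29369 = 57069/(-18) + 30170/29369 = 57069*(-1/18) + 30170/29369 = -6341/2 + 30170/29369 = -186168489/58738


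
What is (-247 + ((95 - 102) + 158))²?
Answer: 9216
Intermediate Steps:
(-247 + ((95 - 102) + 158))² = (-247 + (-7 + 158))² = (-247 + 151)² = (-96)² = 9216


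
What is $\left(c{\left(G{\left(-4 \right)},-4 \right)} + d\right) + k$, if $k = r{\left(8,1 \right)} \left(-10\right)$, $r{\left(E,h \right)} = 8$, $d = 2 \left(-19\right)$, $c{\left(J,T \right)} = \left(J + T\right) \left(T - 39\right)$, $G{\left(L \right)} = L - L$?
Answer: $54$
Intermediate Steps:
$G{\left(L \right)} = 0$
$c{\left(J,T \right)} = \left(-39 + T\right) \left(J + T\right)$ ($c{\left(J,T \right)} = \left(J + T\right) \left(-39 + T\right) = \left(-39 + T\right) \left(J + T\right)$)
$d = -38$
$k = -80$ ($k = 8 \left(-10\right) = -80$)
$\left(c{\left(G{\left(-4 \right)},-4 \right)} + d\right) + k = \left(\left(\left(-4\right)^{2} - 0 - -156 + 0 \left(-4\right)\right) - 38\right) - 80 = \left(\left(16 + 0 + 156 + 0\right) - 38\right) - 80 = \left(172 - 38\right) - 80 = 134 - 80 = 54$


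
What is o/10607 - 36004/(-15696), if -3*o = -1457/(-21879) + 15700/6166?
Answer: 2146582194321317/935839357487892 ≈ 2.2938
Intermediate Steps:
o = -176242081/202358871 (o = -(-1457/(-21879) + 15700/6166)/3 = -(-1457*(-1/21879) + 15700*(1/6166))/3 = -(1457/21879 + 7850/3083)/3 = -⅓*176242081/67452957 = -176242081/202358871 ≈ -0.87094)
o/10607 - 36004/(-15696) = -176242081/202358871/10607 - 36004/(-15696) = -176242081/202358871*1/10607 - 36004*(-1/15696) = -176242081/2146420544697 + 9001/3924 = 2146582194321317/935839357487892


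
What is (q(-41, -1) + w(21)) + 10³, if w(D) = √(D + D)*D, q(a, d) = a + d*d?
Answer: 960 + 21*√42 ≈ 1096.1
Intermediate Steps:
q(a, d) = a + d²
w(D) = √2*D^(3/2) (w(D) = √(2*D)*D = (√2*√D)*D = √2*D^(3/2))
(q(-41, -1) + w(21)) + 10³ = ((-41 + (-1)²) + √2*21^(3/2)) + 10³ = ((-41 + 1) + √2*(21*√21)) + 1000 = (-40 + 21*√42) + 1000 = 960 + 21*√42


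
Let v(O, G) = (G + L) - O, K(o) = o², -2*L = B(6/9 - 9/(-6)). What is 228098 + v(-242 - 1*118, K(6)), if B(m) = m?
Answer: 2741915/12 ≈ 2.2849e+5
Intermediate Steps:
L = -13/12 (L = -(6/9 - 9/(-6))/2 = -(6*(⅑) - 9*(-⅙))/2 = -(⅔ + 3/2)/2 = -½*13/6 = -13/12 ≈ -1.0833)
v(O, G) = -13/12 + G - O (v(O, G) = (G - 13/12) - O = (-13/12 + G) - O = -13/12 + G - O)
228098 + v(-242 - 1*118, K(6)) = 228098 + (-13/12 + 6² - (-242 - 1*118)) = 228098 + (-13/12 + 36 - (-242 - 118)) = 228098 + (-13/12 + 36 - 1*(-360)) = 228098 + (-13/12 + 36 + 360) = 228098 + 4739/12 = 2741915/12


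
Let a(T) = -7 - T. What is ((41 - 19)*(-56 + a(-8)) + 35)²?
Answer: 1380625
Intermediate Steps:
((41 - 19)*(-56 + a(-8)) + 35)² = ((41 - 19)*(-56 + (-7 - 1*(-8))) + 35)² = (22*(-56 + (-7 + 8)) + 35)² = (22*(-56 + 1) + 35)² = (22*(-55) + 35)² = (-1210 + 35)² = (-1175)² = 1380625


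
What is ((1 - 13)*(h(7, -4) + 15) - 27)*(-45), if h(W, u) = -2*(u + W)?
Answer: 6075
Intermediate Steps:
h(W, u) = -2*W - 2*u (h(W, u) = -2*(W + u) = -2*W - 2*u)
((1 - 13)*(h(7, -4) + 15) - 27)*(-45) = ((1 - 13)*((-2*7 - 2*(-4)) + 15) - 27)*(-45) = (-12*((-14 + 8) + 15) - 27)*(-45) = (-12*(-6 + 15) - 27)*(-45) = (-12*9 - 27)*(-45) = (-108 - 27)*(-45) = -135*(-45) = 6075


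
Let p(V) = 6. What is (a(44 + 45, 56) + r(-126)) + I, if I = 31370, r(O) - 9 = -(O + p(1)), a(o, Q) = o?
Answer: 31588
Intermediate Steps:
r(O) = 3 - O (r(O) = 9 - (O + 6) = 9 - (6 + O) = 9 + (-6 - O) = 3 - O)
(a(44 + 45, 56) + r(-126)) + I = ((44 + 45) + (3 - 1*(-126))) + 31370 = (89 + (3 + 126)) + 31370 = (89 + 129) + 31370 = 218 + 31370 = 31588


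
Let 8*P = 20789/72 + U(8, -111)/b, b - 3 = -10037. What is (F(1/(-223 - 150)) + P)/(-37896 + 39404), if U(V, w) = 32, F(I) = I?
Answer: 38899988561/1625461763328 ≈ 0.023932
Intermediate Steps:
b = -10034 (b = 3 - 10037 = -10034)
P = 104297261/2889792 (P = (20789/72 + 32/(-10034))/8 = (20789*(1/72) + 32*(-1/10034))/8 = (20789/72 - 16/5017)/8 = (⅛)*(104297261/361224) = 104297261/2889792 ≈ 36.092)
(F(1/(-223 - 150)) + P)/(-37896 + 39404) = (1/(-223 - 150) + 104297261/2889792)/(-37896 + 39404) = (1/(-373) + 104297261/2889792)/1508 = (-1/373 + 104297261/2889792)*(1/1508) = (38899988561/1077892416)*(1/1508) = 38899988561/1625461763328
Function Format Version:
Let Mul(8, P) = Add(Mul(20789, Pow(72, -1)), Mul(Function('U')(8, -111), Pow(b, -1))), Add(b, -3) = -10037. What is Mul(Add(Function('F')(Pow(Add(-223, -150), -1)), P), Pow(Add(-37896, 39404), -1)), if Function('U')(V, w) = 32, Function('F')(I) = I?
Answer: Rational(38899988561, 1625461763328) ≈ 0.023932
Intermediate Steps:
b = -10034 (b = Add(3, -10037) = -10034)
P = Rational(104297261, 2889792) (P = Mul(Rational(1, 8), Add(Mul(20789, Pow(72, -1)), Mul(32, Pow(-10034, -1)))) = Mul(Rational(1, 8), Add(Mul(20789, Rational(1, 72)), Mul(32, Rational(-1, 10034)))) = Mul(Rational(1, 8), Add(Rational(20789, 72), Rational(-16, 5017))) = Mul(Rational(1, 8), Rational(104297261, 361224)) = Rational(104297261, 2889792) ≈ 36.092)
Mul(Add(Function('F')(Pow(Add(-223, -150), -1)), P), Pow(Add(-37896, 39404), -1)) = Mul(Add(Pow(Add(-223, -150), -1), Rational(104297261, 2889792)), Pow(Add(-37896, 39404), -1)) = Mul(Add(Pow(-373, -1), Rational(104297261, 2889792)), Pow(1508, -1)) = Mul(Add(Rational(-1, 373), Rational(104297261, 2889792)), Rational(1, 1508)) = Mul(Rational(38899988561, 1077892416), Rational(1, 1508)) = Rational(38899988561, 1625461763328)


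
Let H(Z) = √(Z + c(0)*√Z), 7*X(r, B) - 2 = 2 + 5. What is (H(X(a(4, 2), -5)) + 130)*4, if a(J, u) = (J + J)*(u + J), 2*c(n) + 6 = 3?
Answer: 520 + 6*√(28 - 14*√7)/7 ≈ 520.0 + 2.5772*I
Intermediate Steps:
c(n) = -3/2 (c(n) = -3 + (½)*3 = -3 + 3/2 = -3/2)
a(J, u) = 2*J*(J + u) (a(J, u) = (2*J)*(J + u) = 2*J*(J + u))
X(r, B) = 9/7 (X(r, B) = 2/7 + (2 + 5)/7 = 2/7 + (⅐)*7 = 2/7 + 1 = 9/7)
H(Z) = √(Z - 3*√Z/2)
(H(X(a(4, 2), -5)) + 130)*4 = (√(-18*√7/7 + 4*(9/7))/2 + 130)*4 = (√(-18*√7/7 + 36/7)/2 + 130)*4 = (√(36/7 - 18*√7/7)/2 + 130)*4 = (130 + √(36/7 - 18*√7/7)/2)*4 = 520 + 2*√(36/7 - 18*√7/7)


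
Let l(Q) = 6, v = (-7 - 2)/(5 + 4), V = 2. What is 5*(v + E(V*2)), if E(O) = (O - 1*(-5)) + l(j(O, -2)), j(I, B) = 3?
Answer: 70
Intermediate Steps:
v = -1 (v = -9/9 = -9*1/9 = -1)
E(O) = 11 + O (E(O) = (O - 1*(-5)) + 6 = (O + 5) + 6 = (5 + O) + 6 = 11 + O)
5*(v + E(V*2)) = 5*(-1 + (11 + 2*2)) = 5*(-1 + (11 + 4)) = 5*(-1 + 15) = 5*14 = 70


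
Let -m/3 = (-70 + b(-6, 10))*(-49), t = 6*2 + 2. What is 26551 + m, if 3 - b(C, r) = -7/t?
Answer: 33551/2 ≈ 16776.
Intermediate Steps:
t = 14 (t = 12 + 2 = 14)
b(C, r) = 7/2 (b(C, r) = 3 - (-7)/14 = 3 - 1*(-½) = 3 + ½ = 7/2)
m = -19551/2 (m = -3*(-70 + 7/2)*(-49) = -(-399)*(-49)/2 = -3*6517/2 = -19551/2 ≈ -9775.5)
26551 + m = 26551 - 19551/2 = 33551/2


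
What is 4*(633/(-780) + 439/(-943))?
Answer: -313113/61295 ≈ -5.1083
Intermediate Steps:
4*(633/(-780) + 439/(-943)) = 4*(633*(-1/780) + 439*(-1/943)) = 4*(-211/260 - 439/943) = 4*(-313113/245180) = -313113/61295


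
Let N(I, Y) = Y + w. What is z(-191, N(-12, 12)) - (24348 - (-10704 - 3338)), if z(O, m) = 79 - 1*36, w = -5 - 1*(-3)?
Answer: -38347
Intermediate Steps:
w = -2 (w = -5 + 3 = -2)
N(I, Y) = -2 + Y (N(I, Y) = Y - 2 = -2 + Y)
z(O, m) = 43 (z(O, m) = 79 - 36 = 43)
z(-191, N(-12, 12)) - (24348 - (-10704 - 3338)) = 43 - (24348 - (-10704 - 3338)) = 43 - (24348 - 1*(-14042)) = 43 - (24348 + 14042) = 43 - 1*38390 = 43 - 38390 = -38347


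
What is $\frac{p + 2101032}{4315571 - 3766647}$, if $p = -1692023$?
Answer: $\frac{409009}{548924} \approx 0.74511$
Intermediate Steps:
$\frac{p + 2101032}{4315571 - 3766647} = \frac{-1692023 + 2101032}{4315571 - 3766647} = \frac{409009}{548924}$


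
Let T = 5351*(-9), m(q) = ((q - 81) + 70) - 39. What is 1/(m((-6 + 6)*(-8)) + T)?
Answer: -1/48209 ≈ -2.0743e-5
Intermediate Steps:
m(q) = -50 + q (m(q) = ((-81 + q) + 70) - 39 = (-11 + q) - 39 = -50 + q)
T = -48159
1/(m((-6 + 6)*(-8)) + T) = 1/((-50 + (-6 + 6)*(-8)) - 48159) = 1/((-50 + 0*(-8)) - 48159) = 1/((-50 + 0) - 48159) = 1/(-50 - 48159) = 1/(-48209) = -1/48209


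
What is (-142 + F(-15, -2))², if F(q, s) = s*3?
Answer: 21904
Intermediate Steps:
F(q, s) = 3*s
(-142 + F(-15, -2))² = (-142 + 3*(-2))² = (-142 - 6)² = (-148)² = 21904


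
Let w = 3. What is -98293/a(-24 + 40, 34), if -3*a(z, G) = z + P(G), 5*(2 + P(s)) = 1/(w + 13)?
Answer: 23590320/1121 ≈ 21044.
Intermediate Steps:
P(s) = -159/80 (P(s) = -2 + 1/(5*(3 + 13)) = -2 + (1/5)/16 = -2 + (1/5)*(1/16) = -2 + 1/80 = -159/80)
a(z, G) = 53/80 - z/3 (a(z, G) = -(z - 159/80)/3 = -(-159/80 + z)/3 = 53/80 - z/3)
-98293/a(-24 + 40, 34) = -98293/(53/80 - (-24 + 40)/3) = -98293/(53/80 - 1/3*16) = -98293/(53/80 - 16/3) = -98293/(-1121/240) = -98293*(-240/1121) = 23590320/1121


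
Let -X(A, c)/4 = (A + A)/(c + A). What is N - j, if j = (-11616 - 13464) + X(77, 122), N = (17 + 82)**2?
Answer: 6941935/199 ≈ 34884.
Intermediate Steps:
X(A, c) = -8*A/(A + c) (X(A, c) = -4*(A + A)/(c + A) = -4*2*A/(A + c) = -8*A/(A + c))
N = 9801 (N = 99**2 = 9801)
j = -4991536/199 (j = (-11616 - 13464) - 8*77/(77 + 122) = -25080 - 8*77/199 = -25080 - 8*77*1/199 = -25080 - 616/199 = -4991536/199 ≈ -25083.)
N - j = 9801 - 1*(-4991536/199) = 9801 + 4991536/199 = 6941935/199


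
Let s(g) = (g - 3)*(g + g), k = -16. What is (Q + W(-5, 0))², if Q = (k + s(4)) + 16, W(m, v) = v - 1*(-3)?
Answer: 121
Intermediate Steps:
W(m, v) = 3 + v (W(m, v) = v + 3 = 3 + v)
s(g) = 2*g*(-3 + g) (s(g) = (-3 + g)*(2*g) = 2*g*(-3 + g))
Q = 8 (Q = (-16 + 2*4*(-3 + 4)) + 16 = (-16 + 2*4*1) + 16 = (-16 + 8) + 16 = -8 + 16 = 8)
(Q + W(-5, 0))² = (8 + (3 + 0))² = (8 + 3)² = 11² = 121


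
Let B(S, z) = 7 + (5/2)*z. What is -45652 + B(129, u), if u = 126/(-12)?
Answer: -182685/4 ≈ -45671.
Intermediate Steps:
u = -21/2 (u = 126*(-1/12) = -21/2 ≈ -10.500)
B(S, z) = 7 + 5*z/2 (B(S, z) = 7 + (5*(1/2))*z = 7 + 5*z/2)
-45652 + B(129, u) = -45652 + (7 + (5/2)*(-21/2)) = -45652 + (7 - 105/4) = -45652 - 77/4 = -182685/4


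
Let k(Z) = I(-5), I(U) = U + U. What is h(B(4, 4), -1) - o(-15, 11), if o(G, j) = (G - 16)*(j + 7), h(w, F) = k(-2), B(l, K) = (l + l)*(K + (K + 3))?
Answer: 548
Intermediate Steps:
I(U) = 2*U
B(l, K) = 2*l*(3 + 2*K) (B(l, K) = (2*l)*(K + (3 + K)) = (2*l)*(3 + 2*K) = 2*l*(3 + 2*K))
k(Z) = -10 (k(Z) = 2*(-5) = -10)
h(w, F) = -10
o(G, j) = (-16 + G)*(7 + j)
h(B(4, 4), -1) - o(-15, 11) = -10 - (-112 - 16*11 + 7*(-15) - 15*11) = -10 - (-112 - 176 - 105 - 165) = -10 - 1*(-558) = -10 + 558 = 548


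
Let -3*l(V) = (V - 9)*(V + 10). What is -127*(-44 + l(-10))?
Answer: 5588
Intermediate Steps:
l(V) = -(-9 + V)*(10 + V)/3 (l(V) = -(V - 9)*(V + 10)/3 = -(-9 + V)*(10 + V)/3)
-127*(-44 + l(-10)) = -127*(-44 + (30 - ⅓*(-10) - ⅓*(-10)²)) = -127*(-44 + (30 + 10/3 - ⅓*100)) = -127*(-44 + (30 + 10/3 - 100/3)) = -127*(-44 + 0) = -127*(-44) = 5588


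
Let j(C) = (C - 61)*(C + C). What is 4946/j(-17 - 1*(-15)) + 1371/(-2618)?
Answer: 225056/11781 ≈ 19.103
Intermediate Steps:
j(C) = 2*C*(-61 + C) (j(C) = (-61 + C)*(2*C) = 2*C*(-61 + C))
4946/j(-17 - 1*(-15)) + 1371/(-2618) = 4946/((2*(-17 - 1*(-15))*(-61 + (-17 - 1*(-15))))) + 1371/(-2618) = 4946/((2*(-17 + 15)*(-61 + (-17 + 15)))) + 1371*(-1/2618) = 4946/((2*(-2)*(-61 - 2))) - 1371/2618 = 4946/((2*(-2)*(-63))) - 1371/2618 = 4946/252 - 1371/2618 = 4946*(1/252) - 1371/2618 = 2473/126 - 1371/2618 = 225056/11781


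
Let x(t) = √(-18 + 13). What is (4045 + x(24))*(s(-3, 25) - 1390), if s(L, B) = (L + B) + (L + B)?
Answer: -5444570 - 1346*I*√5 ≈ -5.4446e+6 - 3009.7*I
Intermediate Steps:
x(t) = I*√5 (x(t) = √(-5) = I*√5)
s(L, B) = 2*B + 2*L (s(L, B) = (B + L) + (B + L) = 2*B + 2*L)
(4045 + x(24))*(s(-3, 25) - 1390) = (4045 + I*√5)*((2*25 + 2*(-3)) - 1390) = (4045 + I*√5)*((50 - 6) - 1390) = (4045 + I*√5)*(44 - 1390) = (4045 + I*√5)*(-1346) = -5444570 - 1346*I*√5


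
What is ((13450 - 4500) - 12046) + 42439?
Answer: 39343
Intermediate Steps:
((13450 - 4500) - 12046) + 42439 = (8950 - 12046) + 42439 = -3096 + 42439 = 39343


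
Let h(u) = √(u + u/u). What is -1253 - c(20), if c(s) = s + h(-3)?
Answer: -1273 - I*√2 ≈ -1273.0 - 1.4142*I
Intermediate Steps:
h(u) = √(1 + u) (h(u) = √(u + 1) = √(1 + u))
c(s) = s + I*√2 (c(s) = s + √(1 - 3) = s + √(-2) = s + I*√2)
-1253 - c(20) = -1253 - (20 + I*√2) = -1253 + (-20 - I*√2) = -1273 - I*√2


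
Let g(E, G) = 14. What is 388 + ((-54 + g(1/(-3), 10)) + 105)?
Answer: 453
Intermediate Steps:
388 + ((-54 + g(1/(-3), 10)) + 105) = 388 + ((-54 + 14) + 105) = 388 + (-40 + 105) = 388 + 65 = 453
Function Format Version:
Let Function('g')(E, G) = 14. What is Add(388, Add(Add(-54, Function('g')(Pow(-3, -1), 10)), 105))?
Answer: 453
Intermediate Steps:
Add(388, Add(Add(-54, Function('g')(Pow(-3, -1), 10)), 105)) = Add(388, Add(Add(-54, 14), 105)) = Add(388, Add(-40, 105)) = Add(388, 65) = 453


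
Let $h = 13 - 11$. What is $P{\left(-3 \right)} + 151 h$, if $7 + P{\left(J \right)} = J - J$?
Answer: $295$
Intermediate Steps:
$P{\left(J \right)} = -7$ ($P{\left(J \right)} = -7 + \left(J - J\right) = -7 + 0 = -7$)
$h = 2$ ($h = 13 - 11 = 2$)
$P{\left(-3 \right)} + 151 h = -7 + 151 \cdot 2 = -7 + 302 = 295$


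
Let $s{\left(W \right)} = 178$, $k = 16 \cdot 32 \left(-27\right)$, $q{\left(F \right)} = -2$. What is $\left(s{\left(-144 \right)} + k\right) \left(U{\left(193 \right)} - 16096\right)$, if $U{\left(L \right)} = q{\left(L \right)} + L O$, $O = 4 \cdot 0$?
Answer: $219673308$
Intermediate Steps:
$k = -13824$ ($k = 512 \left(-27\right) = -13824$)
$O = 0$
$U{\left(L \right)} = -2$ ($U{\left(L \right)} = -2 + L 0 = -2 + 0 = -2$)
$\left(s{\left(-144 \right)} + k\right) \left(U{\left(193 \right)} - 16096\right) = \left(178 - 13824\right) \left(-2 - 16096\right) = \left(-13646\right) \left(-16098\right) = 219673308$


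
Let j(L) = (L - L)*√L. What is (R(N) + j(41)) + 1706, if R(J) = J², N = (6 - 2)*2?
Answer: 1770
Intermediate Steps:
j(L) = 0 (j(L) = 0*√L = 0)
N = 8 (N = 4*2 = 8)
(R(N) + j(41)) + 1706 = (8² + 0) + 1706 = (64 + 0) + 1706 = 64 + 1706 = 1770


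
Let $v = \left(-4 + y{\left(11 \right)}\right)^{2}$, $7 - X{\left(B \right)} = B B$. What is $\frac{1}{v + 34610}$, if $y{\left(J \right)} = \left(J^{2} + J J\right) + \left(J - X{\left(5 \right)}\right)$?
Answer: $\frac{1}{105899} \approx 9.443 \cdot 10^{-6}$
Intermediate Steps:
$X{\left(B \right)} = 7 - B^{2}$ ($X{\left(B \right)} = 7 - B B = 7 - B^{2}$)
$y{\left(J \right)} = 18 + J + 2 J^{2}$ ($y{\left(J \right)} = \left(J^{2} + J J\right) - \left(7 - 25 - J\right) = \left(J^{2} + J^{2}\right) - \left(7 - 25 - J\right) = 2 J^{2} + \left(J - \left(7 - 25\right)\right) = 2 J^{2} + \left(J - -18\right) = 2 J^{2} + \left(J + 18\right) = 2 J^{2} + \left(18 + J\right) = 18 + J + 2 J^{2}$)
$v = 71289$ ($v = \left(-4 + \left(18 + 11 + 2 \cdot 11^{2}\right)\right)^{2} = \left(-4 + \left(18 + 11 + 2 \cdot 121\right)\right)^{2} = \left(-4 + \left(18 + 11 + 242\right)\right)^{2} = \left(-4 + 271\right)^{2} = 267^{2} = 71289$)
$\frac{1}{v + 34610} = \frac{1}{71289 + 34610} = \frac{1}{105899}$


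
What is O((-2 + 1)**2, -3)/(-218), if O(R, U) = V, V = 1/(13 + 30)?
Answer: -1/9374 ≈ -0.00010668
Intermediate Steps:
V = 1/43 ≈ 0.023256
O(R, U) = 1/43
O((-2 + 1)**2, -3)/(-218) = (1/43)/(-218) = (1/43)*(-1/218) = -1/9374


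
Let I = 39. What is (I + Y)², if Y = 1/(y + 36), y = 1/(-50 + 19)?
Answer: 1893642256/1243225 ≈ 1523.2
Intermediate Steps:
y = -1/31 (y = 1/(-31) = -1/31 ≈ -0.032258)
Y = 31/1115 (Y = 1/(-1/31 + 36) = 1/(1115/31) = 31/1115 ≈ 0.027803)
(I + Y)² = (39 + 31/1115)² = (43516/1115)² = 1893642256/1243225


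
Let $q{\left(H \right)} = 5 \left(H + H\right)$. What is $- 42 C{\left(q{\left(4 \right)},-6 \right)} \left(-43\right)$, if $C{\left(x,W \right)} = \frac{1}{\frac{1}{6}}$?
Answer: $10836$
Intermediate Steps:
$q{\left(H \right)} = 10 H$ ($q{\left(H \right)} = 5 \cdot 2 H = 10 H$)
$C{\left(x,W \right)} = 6$ ($C{\left(x,W \right)} = \frac{1}{\frac{1}{6}} = 6$)
$- 42 C{\left(q{\left(4 \right)},-6 \right)} \left(-43\right) = \left(-42\right) 6 \left(-43\right) = \left(-252\right) \left(-43\right) = 10836$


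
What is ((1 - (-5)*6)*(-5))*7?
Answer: -1085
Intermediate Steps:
((1 - (-5)*6)*(-5))*7 = ((1 - 1*(-30))*(-5))*7 = ((1 + 30)*(-5))*7 = (31*(-5))*7 = -155*7 = -1085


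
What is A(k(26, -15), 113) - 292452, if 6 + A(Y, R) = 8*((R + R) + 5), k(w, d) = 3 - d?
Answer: -290610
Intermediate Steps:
A(Y, R) = 34 + 16*R (A(Y, R) = -6 + 8*((R + R) + 5) = -6 + 8*(2*R + 5) = -6 + 8*(5 + 2*R) = -6 + (40 + 16*R) = 34 + 16*R)
A(k(26, -15), 113) - 292452 = (34 + 16*113) - 292452 = (34 + 1808) - 292452 = 1842 - 292452 = -290610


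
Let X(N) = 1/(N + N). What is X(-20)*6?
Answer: -3/20 ≈ -0.15000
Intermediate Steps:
X(N) = 1/(2*N)
X(-20)*6 = ((1/2)/(-20))*6 = ((1/2)*(-1/20))*6 = -1/40*6 = -3/20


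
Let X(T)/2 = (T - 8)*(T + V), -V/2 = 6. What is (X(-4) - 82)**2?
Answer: 91204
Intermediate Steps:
V = -12 (V = -2*6 = -12)
X(T) = 2*(-12 + T)*(-8 + T) (X(T) = 2*((T - 8)*(T - 12)) = 2*((-8 + T)*(-12 + T)) = 2*((-12 + T)*(-8 + T)) = 2*(-12 + T)*(-8 + T))
(X(-4) - 82)**2 = ((192 - 40*(-4) + 2*(-4)**2) - 82)**2 = ((192 + 160 + 2*16) - 82)**2 = ((192 + 160 + 32) - 82)**2 = (384 - 82)**2 = 302**2 = 91204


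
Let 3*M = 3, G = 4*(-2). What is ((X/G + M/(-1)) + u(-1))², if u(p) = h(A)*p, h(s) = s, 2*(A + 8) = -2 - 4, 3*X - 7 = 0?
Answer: 54289/576 ≈ 94.252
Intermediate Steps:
X = 7/3 (X = 7/3 + (⅓)*0 = 7/3 + 0 = 7/3 ≈ 2.3333)
A = -11 (A = -8 + (-2 - 4)/2 = -8 + (½)*(-6) = -8 - 3 = -11)
G = -8
M = 1 (M = (⅓)*3 = 1)
u(p) = -11*p
((X/G + M/(-1)) + u(-1))² = (((7/3)/(-8) + 1/(-1)) - 11*(-1))² = (((7/3)*(-⅛) + 1*(-1)) + 11)² = ((-7/24 - 1) + 11)² = (-31/24 + 11)² = (233/24)² = 54289/576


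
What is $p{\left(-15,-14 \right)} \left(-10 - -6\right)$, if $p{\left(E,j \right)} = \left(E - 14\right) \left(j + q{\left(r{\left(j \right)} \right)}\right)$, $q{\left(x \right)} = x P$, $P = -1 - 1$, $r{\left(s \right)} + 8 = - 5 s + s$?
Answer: $-12760$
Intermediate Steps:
$r{\left(s \right)} = -8 - 4 s$ ($r{\left(s \right)} = -8 + \left(- 5 s + s\right) = -8 - 4 s$)
$P = -2$ ($P = -1 - 1 = -2$)
$q{\left(x \right)} = - 2 x$ ($q{\left(x \right)} = x \left(-2\right) = - 2 x$)
$p{\left(E,j \right)} = \left(-14 + E\right) \left(16 + 9 j\right)$ ($p{\left(E,j \right)} = \left(E - 14\right) \left(j - 2 \left(-8 - 4 j\right)\right) = \left(-14 + E\right) \left(j + \left(16 + 8 j\right)\right) = \left(-14 + E\right) \left(16 + 9 j\right)$)
$p{\left(-15,-14 \right)} \left(-10 - -6\right) = \left(-224 - -1764 + 16 \left(-15\right) + 9 \left(-15\right) \left(-14\right)\right) \left(-10 - -6\right) = \left(-224 + 1764 - 240 + 1890\right) \left(-10 + 6\right) = 3190 \left(-4\right) = -12760$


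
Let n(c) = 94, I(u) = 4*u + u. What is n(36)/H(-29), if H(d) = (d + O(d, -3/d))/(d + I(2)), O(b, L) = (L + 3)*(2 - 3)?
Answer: 2726/49 ≈ 55.633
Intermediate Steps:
I(u) = 5*u
O(b, L) = -3 - L (O(b, L) = (3 + L)*(-1) = -3 - L)
H(d) = (-3 + d + 3/d)/(10 + d) (H(d) = (d + (-3 - (-3)/d))/(d + 5*2) = (d + (-3 + 3/d))/(d + 10) = (-3 + d + 3/d)/(10 + d))
n(36)/H(-29) = 94/(((3 - 29*(-3 - 29))/((-29)*(10 - 29)))) = 94/((-1/29*(3 - 29*(-32))/(-19))) = 94/((-1/29*(-1/19)*(3 + 928))) = 94/((-1/29*(-1/19)*931)) = 94/(49/29) = 94*(29/49) = 2726/49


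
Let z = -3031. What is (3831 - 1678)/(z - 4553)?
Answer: -2153/7584 ≈ -0.28389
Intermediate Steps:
(3831 - 1678)/(z - 4553) = (3831 - 1678)/(-3031 - 4553) = 2153/(-7584) = 2153*(-1/7584) = -2153/7584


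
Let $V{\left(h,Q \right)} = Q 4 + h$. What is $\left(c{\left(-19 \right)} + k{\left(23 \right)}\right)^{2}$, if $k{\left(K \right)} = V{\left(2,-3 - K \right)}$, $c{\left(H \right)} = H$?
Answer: $14641$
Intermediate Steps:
$V{\left(h,Q \right)} = h + 4 Q$ ($V{\left(h,Q \right)} = 4 Q + h = h + 4 Q$)
$k{\left(K \right)} = -10 - 4 K$ ($k{\left(K \right)} = 2 + 4 \left(-3 - K\right) = 2 - \left(12 + 4 K\right) = -10 - 4 K$)
$\left(c{\left(-19 \right)} + k{\left(23 \right)}\right)^{2} = \left(-19 - 102\right)^{2} = \left(-121\right)^{2} = 14641$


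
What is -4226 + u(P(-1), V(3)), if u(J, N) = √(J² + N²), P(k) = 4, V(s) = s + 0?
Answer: -4221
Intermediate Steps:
V(s) = s
-4226 + u(P(-1), V(3)) = -4226 + √(4² + 3²) = -4226 + √(16 + 9) = -4226 + √25 = -4226 + 5 = -4221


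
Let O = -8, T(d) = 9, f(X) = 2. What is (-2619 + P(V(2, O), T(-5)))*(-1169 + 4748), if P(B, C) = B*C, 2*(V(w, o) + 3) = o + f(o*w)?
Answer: -9566667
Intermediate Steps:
V(w, o) = -2 + o/2 (V(w, o) = -3 + (o + 2)/2 = -3 + (2 + o)/2 = -3 + (1 + o/2) = -2 + o/2)
(-2619 + P(V(2, O), T(-5)))*(-1169 + 4748) = (-2619 + (-2 + (½)*(-8))*9)*(-1169 + 4748) = (-2619 + (-2 - 4)*9)*3579 = (-2619 - 6*9)*3579 = (-2619 - 54)*3579 = -2673*3579 = -9566667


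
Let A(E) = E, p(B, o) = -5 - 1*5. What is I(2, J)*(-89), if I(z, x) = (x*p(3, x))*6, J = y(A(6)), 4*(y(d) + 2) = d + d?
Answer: 5340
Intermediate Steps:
p(B, o) = -10 (p(B, o) = -5 - 5 = -10)
y(d) = -2 + d/2 (y(d) = -2 + (d + d)/4 = -2 + (2*d)/4 = -2 + d/2)
J = 1 (J = -2 + (½)*6 = -2 + 3 = 1)
I(z, x) = -60*x (I(z, x) = (x*(-10))*6 = -10*x*6 = -60*x)
I(2, J)*(-89) = -60*1*(-89) = -60*(-89) = 5340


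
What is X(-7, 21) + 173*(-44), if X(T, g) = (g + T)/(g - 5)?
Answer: -60889/8 ≈ -7611.1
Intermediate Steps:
X(T, g) = (T + g)/(-5 + g)
X(-7, 21) + 173*(-44) = (-7 + 21)/(-5 + 21) + 173*(-44) = 14/16 - 7612 = (1/16)*14 - 7612 = 7/8 - 7612 = -60889/8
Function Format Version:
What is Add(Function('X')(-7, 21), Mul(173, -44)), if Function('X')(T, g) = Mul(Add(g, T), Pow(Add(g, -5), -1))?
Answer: Rational(-60889, 8) ≈ -7611.1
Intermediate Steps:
Function('X')(T, g) = Mul(Pow(Add(-5, g), -1), Add(T, g)) (Function('X')(T, g) = Mul(Add(T, g), Pow(Add(-5, g), -1)) = Mul(Pow(Add(-5, g), -1), Add(T, g)))
Add(Function('X')(-7, 21), Mul(173, -44)) = Add(Mul(Pow(Add(-5, 21), -1), Add(-7, 21)), Mul(173, -44)) = Add(Mul(Pow(16, -1), 14), -7612) = Add(Mul(Rational(1, 16), 14), -7612) = Add(Rational(7, 8), -7612) = Rational(-60889, 8)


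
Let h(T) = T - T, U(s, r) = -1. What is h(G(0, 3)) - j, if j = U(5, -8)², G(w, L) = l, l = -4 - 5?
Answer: -1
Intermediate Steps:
l = -9
G(w, L) = -9
h(T) = 0
j = 1 (j = (-1)² = 1)
h(G(0, 3)) - j = 0 - 1*1 = 0 - 1 = -1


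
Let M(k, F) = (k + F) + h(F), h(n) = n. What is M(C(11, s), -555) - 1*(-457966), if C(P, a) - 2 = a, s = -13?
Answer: 456845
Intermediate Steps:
C(P, a) = 2 + a
M(k, F) = k + 2*F (M(k, F) = (k + F) + F = (F + k) + F = k + 2*F)
M(C(11, s), -555) - 1*(-457966) = ((2 - 13) + 2*(-555)) - 1*(-457966) = (-11 - 1110) + 457966 = -1121 + 457966 = 456845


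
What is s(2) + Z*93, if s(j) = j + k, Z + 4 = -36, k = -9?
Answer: -3727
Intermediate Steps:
Z = -40 (Z = -4 - 36 = -40)
s(j) = -9 + j (s(j) = j - 9 = -9 + j)
s(2) + Z*93 = (-9 + 2) - 40*93 = -7 - 3720 = -3727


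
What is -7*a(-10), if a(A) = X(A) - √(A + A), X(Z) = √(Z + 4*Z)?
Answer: I*(-35*√2 + 14*√5) ≈ -18.193*I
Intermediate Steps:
X(Z) = √5*√Z (X(Z) = √(5*Z) = √5*√Z)
a(A) = √5*√A - √2*√A (a(A) = √5*√A - √(A + A) = √5*√A - √(2*A) = √5*√A - √2*√A)
-7*a(-10) = -7*√(-10)*(√5 - √2) = -7*I*√10*(√5 - √2)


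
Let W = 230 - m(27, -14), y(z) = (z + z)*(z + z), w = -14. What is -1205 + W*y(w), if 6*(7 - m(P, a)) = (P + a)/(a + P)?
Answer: 521273/3 ≈ 1.7376e+5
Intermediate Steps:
m(P, a) = 41/6 (m(P, a) = 7 - (P + a)/(6*(a + P)) = 7 - (P + a)/(6*(P + a)) = 7 - ⅙*1 = 7 - ⅙ = 41/6)
y(z) = 4*z² (y(z) = (2*z)*(2*z) = 4*z²)
W = 1339/6 (W = 230 - 1*41/6 = 230 - 41/6 = 1339/6 ≈ 223.17)
-1205 + W*y(w) = -1205 + 1339*(4*(-14)²)/6 = -1205 + 1339*(4*196)/6 = -1205 + (1339/6)*784 = -1205 + 524888/3 = 521273/3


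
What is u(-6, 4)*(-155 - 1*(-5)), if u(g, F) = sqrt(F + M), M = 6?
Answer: -150*sqrt(10) ≈ -474.34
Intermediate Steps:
u(g, F) = sqrt(6 + F) (u(g, F) = sqrt(F + 6) = sqrt(6 + F))
u(-6, 4)*(-155 - 1*(-5)) = sqrt(6 + 4)*(-155 - 1*(-5)) = sqrt(10)*(-155 + 5) = sqrt(10)*(-150) = -150*sqrt(10)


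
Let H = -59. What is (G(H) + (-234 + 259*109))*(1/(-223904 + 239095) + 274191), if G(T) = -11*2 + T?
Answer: 116276713715512/15191 ≈ 7.6543e+9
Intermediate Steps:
G(T) = -22 + T
(G(H) + (-234 + 259*109))*(1/(-223904 + 239095) + 274191) = ((-22 - 59) + (-234 + 259*109))*(1/(-223904 + 239095) + 274191) = (-81 + (-234 + 28231))*(1/15191 + 274191) = (-81 + 27997)*(1/15191 + 274191) = 27916*(4165235482/15191) = 116276713715512/15191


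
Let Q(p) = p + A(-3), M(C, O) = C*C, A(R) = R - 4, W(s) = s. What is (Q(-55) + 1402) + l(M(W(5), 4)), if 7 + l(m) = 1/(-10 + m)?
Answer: 19996/15 ≈ 1333.1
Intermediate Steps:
A(R) = -4 + R
M(C, O) = C**2
l(m) = -7 + 1/(-10 + m)
Q(p) = -7 + p (Q(p) = p + (-4 - 3) = p - 7 = -7 + p)
(Q(-55) + 1402) + l(M(W(5), 4)) = ((-7 - 55) + 1402) + (71 - 7*5**2)/(-10 + 5**2) = (-62 + 1402) + (71 - 7*25)/(-10 + 25) = 1340 + (71 - 175)/15 = 1340 + (1/15)*(-104) = 1340 - 104/15 = 19996/15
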